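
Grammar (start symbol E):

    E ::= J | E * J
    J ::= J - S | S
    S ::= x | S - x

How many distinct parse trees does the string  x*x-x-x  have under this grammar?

4

Parse trees for x*x-x-x:
  [E [E [J [S x]]] * [J [J [S x]] - [S [S x] - x]]]
  [E [E [J [S x]]] * [J [J [J [S x]] - [S x]] - [S x]]]
  [E [E [J [S x]]] * [J [J [S [S x] - x]] - [S x]]]
  [E [E [J [S x]]] * [J [S [S [S x] - x] - x]]]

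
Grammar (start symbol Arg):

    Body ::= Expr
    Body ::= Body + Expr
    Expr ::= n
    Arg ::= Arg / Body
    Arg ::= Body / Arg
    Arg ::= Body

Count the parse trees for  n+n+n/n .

2

Parse trees for n+n+n/n:
  [Arg [Arg [Body [Body [Body [Expr n]] + [Expr n]] + [Expr n]]] / [Body [Expr n]]]
  [Arg [Body [Body [Body [Expr n]] + [Expr n]] + [Expr n]] / [Arg [Body [Expr n]]]]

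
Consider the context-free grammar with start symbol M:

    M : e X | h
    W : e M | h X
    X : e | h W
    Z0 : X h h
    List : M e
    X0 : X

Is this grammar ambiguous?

Unambiguous

(Z0, List, X0 are unreachable from M, so their rules don't affect L(M).) The reachable rules are right-linear with at most one rule per (nonterminal, next-terminal) pair. Each input token forces the next rule, so parsing is deterministic.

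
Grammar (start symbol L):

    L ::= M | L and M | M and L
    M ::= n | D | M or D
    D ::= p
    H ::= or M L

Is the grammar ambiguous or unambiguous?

Ambiguous

Witness: n and n

Derivation 1: L ⇒ L and M ⇒ M and M ⇒ n and M ⇒ n and n
Derivation 2: L ⇒ M and L ⇒ n and L ⇒ n and M ⇒ n and n

Two distinct leftmost derivations for the same string.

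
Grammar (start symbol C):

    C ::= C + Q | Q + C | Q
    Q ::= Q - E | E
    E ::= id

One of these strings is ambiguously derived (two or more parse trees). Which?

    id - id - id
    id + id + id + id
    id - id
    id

id + id + id + id

id - id - id: 1 tree
id + id + id + id: 8 trees
id - id: 1 tree
id: 1 tree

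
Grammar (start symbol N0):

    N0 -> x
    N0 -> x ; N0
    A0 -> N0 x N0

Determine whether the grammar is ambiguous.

(A0 is unreachable from N0, so its rules don't affect L(N0).) The reachable grammar is A → atom sep A | atom. Each atom is followed by either the separator (recurse) or end-of-string (stop) — no choice point.

Unambiguous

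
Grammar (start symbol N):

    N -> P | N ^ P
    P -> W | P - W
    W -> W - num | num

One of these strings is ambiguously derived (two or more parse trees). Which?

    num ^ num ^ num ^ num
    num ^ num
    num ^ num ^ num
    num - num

num - num

num ^ num ^ num ^ num: 1 tree
num ^ num: 1 tree
num ^ num ^ num: 1 tree
num - num: 2 trees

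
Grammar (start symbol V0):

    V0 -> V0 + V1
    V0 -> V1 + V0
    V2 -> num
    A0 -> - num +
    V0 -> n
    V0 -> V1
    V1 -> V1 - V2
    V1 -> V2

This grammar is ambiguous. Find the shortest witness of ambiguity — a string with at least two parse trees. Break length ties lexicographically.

length 1: no string has ≥2 trees
length 3: num + num has 2 parse trees

Two derivations of num + num:
  V0 ⇒ V0 + V1 ⇒ V1 + V1 ⇒ V2 + V1 ⇒ num + V1 ⇒ num + V2 ⇒ num + num
  V0 ⇒ V1 + V0 ⇒ V2 + V0 ⇒ num + V0 ⇒ num + V1 ⇒ num + V2 ⇒ num + num

num + num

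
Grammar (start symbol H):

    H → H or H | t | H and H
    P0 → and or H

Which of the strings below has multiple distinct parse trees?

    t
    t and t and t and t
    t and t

t and t and t and t

t: 1 tree
t and t and t and t: 5 trees
t and t: 1 tree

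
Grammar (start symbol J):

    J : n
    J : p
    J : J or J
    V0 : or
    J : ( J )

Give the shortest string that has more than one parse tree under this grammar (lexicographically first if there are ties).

length 1: no string has ≥2 trees
length 3: no string has ≥2 trees
length 5: n or n or n has 2 parse trees

Two derivations of n or n or n:
  J ⇒ J or J ⇒ n or J ⇒ n or J or J ⇒ n or n or J ⇒ n or n or n
  J ⇒ J or J ⇒ J or J or J ⇒ n or J or J ⇒ n or n or J ⇒ n or n or n

n or n or n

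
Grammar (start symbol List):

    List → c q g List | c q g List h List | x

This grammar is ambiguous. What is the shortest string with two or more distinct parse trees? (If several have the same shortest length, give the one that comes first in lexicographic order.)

length 1: no string has ≥2 trees
length 4: no string has ≥2 trees
length 6: no string has ≥2 trees
length 7: no string has ≥2 trees
length 9: c q g c q g x h x has 2 parse trees

Two derivations of c q g c q g x h x:
  List ⇒ c q g List ⇒ c q g c q g List h List ⇒ c q g c q g x h List ⇒ c q g c q g x h x
  List ⇒ c q g List h List ⇒ c q g c q g List h List ⇒ c q g c q g x h List ⇒ c q g c q g x h x

c q g c q g x h x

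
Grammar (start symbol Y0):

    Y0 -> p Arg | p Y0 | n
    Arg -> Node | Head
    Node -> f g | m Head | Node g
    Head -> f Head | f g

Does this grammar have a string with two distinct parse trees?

Ambiguous

Witness: p f g

Derivation 1: Y0 ⇒ p Arg ⇒ p Node ⇒ p f g
Derivation 2: Y0 ⇒ p Arg ⇒ p Head ⇒ p f g

Two distinct leftmost derivations for the same string.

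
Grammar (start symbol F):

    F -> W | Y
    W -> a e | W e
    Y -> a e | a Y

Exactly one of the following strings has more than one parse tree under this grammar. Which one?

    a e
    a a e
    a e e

a e: 2 trees
a a e: 1 tree
a e e: 1 tree

a e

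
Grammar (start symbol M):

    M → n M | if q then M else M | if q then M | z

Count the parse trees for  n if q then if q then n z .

Parse trees for n if q then if q then n z:
  [M n [M if q then [M if q then [M n [M z]]]]]

1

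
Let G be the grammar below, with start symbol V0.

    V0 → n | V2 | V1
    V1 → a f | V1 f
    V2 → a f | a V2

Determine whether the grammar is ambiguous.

Witness: a f

Derivation 1: V0 ⇒ V2 ⇒ a f
Derivation 2: V0 ⇒ V1 ⇒ a f

Two distinct leftmost derivations for the same string.

Ambiguous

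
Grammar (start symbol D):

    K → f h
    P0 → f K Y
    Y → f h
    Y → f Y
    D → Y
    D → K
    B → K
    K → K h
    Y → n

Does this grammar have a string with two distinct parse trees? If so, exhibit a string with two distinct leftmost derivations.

Witness: f h

Derivation 1: D ⇒ Y ⇒ f h
Derivation 2: D ⇒ K ⇒ f h

Two distinct leftmost derivations for the same string.

Ambiguous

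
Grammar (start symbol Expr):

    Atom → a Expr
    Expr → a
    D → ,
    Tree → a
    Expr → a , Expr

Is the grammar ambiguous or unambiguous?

(D, Tree, Atom are unreachable from Expr, so their rules don't affect L(Expr).) Right-recursive list with a separator: after each atom, whether the separator follows determines the rule. One parse per string.

Unambiguous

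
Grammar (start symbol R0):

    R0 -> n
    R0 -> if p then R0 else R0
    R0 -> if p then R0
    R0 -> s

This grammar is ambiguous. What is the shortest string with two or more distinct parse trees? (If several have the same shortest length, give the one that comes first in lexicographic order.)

length 1: no string has ≥2 trees
length 4: no string has ≥2 trees
length 6: no string has ≥2 trees
length 7: no string has ≥2 trees
length 9: if p then if p then n else n has 2 parse trees

Two derivations of if p then if p then n else n:
  R0 ⇒ if p then R0 else R0 ⇒ if p then if p then R0 else R0 ⇒ if p then if p then n else R0 ⇒ if p then if p then n else n
  R0 ⇒ if p then R0 ⇒ if p then if p then R0 else R0 ⇒ if p then if p then n else R0 ⇒ if p then if p then n else n

if p then if p then n else n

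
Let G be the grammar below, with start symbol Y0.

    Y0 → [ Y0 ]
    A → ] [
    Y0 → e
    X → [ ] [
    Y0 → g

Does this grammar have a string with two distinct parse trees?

Only Y0 is reachable from Y0; ignoring the rest: Each string is a nest of matched brackets around a single atom. An opening bracket forces the recursive rule; an atom forces the base rule.

Unambiguous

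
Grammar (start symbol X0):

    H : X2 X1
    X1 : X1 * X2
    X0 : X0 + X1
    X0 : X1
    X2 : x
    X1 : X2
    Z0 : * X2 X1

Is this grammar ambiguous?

Unambiguous

Only X0, X1, X2 are reachable from X0; ignoring the rest: The grammar is stratified — X0 handles '+' (left-recursive), X1 handles '*', X2 atoms. Each operator has a fixed associativity and precedence level, so every string has one parse.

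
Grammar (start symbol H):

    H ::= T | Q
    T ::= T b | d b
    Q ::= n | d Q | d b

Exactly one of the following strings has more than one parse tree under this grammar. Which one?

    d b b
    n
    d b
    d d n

d b b: 1 tree
n: 1 tree
d b: 2 trees
d d n: 1 tree

d b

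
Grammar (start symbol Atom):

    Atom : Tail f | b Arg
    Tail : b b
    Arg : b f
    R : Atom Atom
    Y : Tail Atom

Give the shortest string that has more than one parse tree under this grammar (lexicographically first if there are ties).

length 3: b b f has 2 parse trees

Two derivations of b b f:
  Atom ⇒ Tail f ⇒ b b f
  Atom ⇒ b Arg ⇒ b b f

b b f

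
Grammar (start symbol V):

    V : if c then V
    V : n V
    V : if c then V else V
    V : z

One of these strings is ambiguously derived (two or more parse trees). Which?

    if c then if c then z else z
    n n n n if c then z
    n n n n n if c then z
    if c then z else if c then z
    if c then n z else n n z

if c then if c then z else z: 2 trees
n n n n if c then z: 1 tree
n n n n n if c then z: 1 tree
if c then z else if c then z: 1 tree
if c then n z else n n z: 1 tree

if c then if c then z else z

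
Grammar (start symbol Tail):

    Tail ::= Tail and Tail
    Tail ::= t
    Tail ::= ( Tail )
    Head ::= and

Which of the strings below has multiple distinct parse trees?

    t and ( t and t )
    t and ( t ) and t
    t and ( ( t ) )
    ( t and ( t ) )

t and ( t and t ): 1 tree
t and ( t ) and t: 2 trees
t and ( ( t ) ): 1 tree
( t and ( t ) ): 1 tree

t and ( t ) and t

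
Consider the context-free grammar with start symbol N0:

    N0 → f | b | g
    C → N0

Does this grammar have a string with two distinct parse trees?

Only N0 is reachable from N0; ignoring the rest: Each reachable nonterminal has at most one production per leading terminal, and all productions are right-linear; the derivation is determined token-by-token.

Unambiguous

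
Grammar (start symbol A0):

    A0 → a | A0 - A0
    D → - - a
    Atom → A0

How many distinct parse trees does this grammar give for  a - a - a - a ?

5

Parse trees for a - a - a - a:
  [A0 [A0 a] - [A0 [A0 a] - [A0 [A0 a] - [A0 a]]]]
  [A0 [A0 a] - [A0 [A0 [A0 a] - [A0 a]] - [A0 a]]]
  [A0 [A0 [A0 a] - [A0 a]] - [A0 [A0 a] - [A0 a]]]
  [A0 [A0 [A0 a] - [A0 [A0 a] - [A0 a]]] - [A0 a]]
  [A0 [A0 [A0 [A0 a] - [A0 a]] - [A0 a]] - [A0 a]]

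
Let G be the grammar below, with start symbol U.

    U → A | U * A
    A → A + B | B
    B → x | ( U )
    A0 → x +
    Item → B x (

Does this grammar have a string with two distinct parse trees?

Only U, A, B are reachable from U; ignoring the rest: U → U * A | A  ;  A → A + B | B  — a left-associative chain with B at the bottom. Each string factors uniquely by precedence.

Unambiguous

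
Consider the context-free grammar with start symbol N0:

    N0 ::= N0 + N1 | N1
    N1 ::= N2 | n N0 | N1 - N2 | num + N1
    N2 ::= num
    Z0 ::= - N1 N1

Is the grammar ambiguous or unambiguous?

Witness: num + num

Derivation 1: N0 ⇒ N0 + N1 ⇒ N1 + N1 ⇒ N2 + N1 ⇒ num + N1 ⇒ num + N2 ⇒ num + num
Derivation 2: N0 ⇒ N1 ⇒ num + N1 ⇒ num + N2 ⇒ num + num

Two distinct leftmost derivations for the same string.

Ambiguous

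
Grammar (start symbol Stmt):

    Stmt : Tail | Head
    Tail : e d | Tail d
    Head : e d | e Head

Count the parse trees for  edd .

Parse trees for edd:
  [Stmt [Tail [Tail e d] d]]

1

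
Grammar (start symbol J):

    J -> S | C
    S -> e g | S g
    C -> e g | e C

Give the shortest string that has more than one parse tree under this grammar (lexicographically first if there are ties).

length 2: e g has 2 parse trees

Two derivations of e g:
  J ⇒ S ⇒ e g
  J ⇒ C ⇒ e g

e g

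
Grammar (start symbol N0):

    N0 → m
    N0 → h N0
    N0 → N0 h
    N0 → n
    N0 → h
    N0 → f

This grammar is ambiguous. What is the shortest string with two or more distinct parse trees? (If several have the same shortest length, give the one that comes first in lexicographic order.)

length 1: no string has ≥2 trees
length 2: h h has 2 parse trees

Two derivations of h h:
  N0 ⇒ h N0 ⇒ h h
  N0 ⇒ N0 h ⇒ h h

h h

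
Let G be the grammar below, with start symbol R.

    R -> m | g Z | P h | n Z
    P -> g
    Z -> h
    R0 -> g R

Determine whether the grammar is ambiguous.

Witness: g h

Derivation 1: R ⇒ g Z ⇒ g h
Derivation 2: R ⇒ P h ⇒ g h

Two distinct leftmost derivations for the same string.

Ambiguous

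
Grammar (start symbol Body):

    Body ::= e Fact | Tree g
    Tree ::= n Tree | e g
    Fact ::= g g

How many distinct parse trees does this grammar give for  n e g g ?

1

Parse trees for n e g g:
  [Body [Tree n [Tree e g]] g]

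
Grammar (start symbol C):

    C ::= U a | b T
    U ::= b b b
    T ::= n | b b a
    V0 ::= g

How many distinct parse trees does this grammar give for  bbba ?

Parse trees for bbba:
  [C [U b b b] a]
  [C b [T b b a]]

2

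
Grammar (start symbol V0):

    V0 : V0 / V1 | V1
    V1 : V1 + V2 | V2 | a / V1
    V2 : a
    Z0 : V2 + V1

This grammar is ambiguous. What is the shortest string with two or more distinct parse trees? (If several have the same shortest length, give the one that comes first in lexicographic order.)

a / a

length 1: no string has ≥2 trees
length 3: a / a has 2 parse trees

Two derivations of a / a:
  V0 ⇒ V0 / V1 ⇒ V1 / V1 ⇒ V2 / V1 ⇒ a / V1 ⇒ a / V2 ⇒ a / a
  V0 ⇒ V1 ⇒ a / V1 ⇒ a / V2 ⇒ a / a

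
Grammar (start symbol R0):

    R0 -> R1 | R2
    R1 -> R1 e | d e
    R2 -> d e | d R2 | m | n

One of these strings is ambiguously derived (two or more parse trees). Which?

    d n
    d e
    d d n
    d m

d e

d n: 1 tree
d e: 2 trees
d d n: 1 tree
d m: 1 tree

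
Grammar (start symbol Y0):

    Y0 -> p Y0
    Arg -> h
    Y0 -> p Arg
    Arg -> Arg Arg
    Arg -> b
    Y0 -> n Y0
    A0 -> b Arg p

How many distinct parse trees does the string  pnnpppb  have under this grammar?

Parse trees for pnnpppb:
  [Y0 p [Y0 n [Y0 n [Y0 p [Y0 p [Y0 p [Arg b]]]]]]]

1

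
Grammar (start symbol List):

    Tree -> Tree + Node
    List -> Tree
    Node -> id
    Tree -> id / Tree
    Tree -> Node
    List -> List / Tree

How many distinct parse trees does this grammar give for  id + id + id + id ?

1

Parse trees for id + id + id + id:
  [List [Tree [Tree [Tree [Tree [Node id]] + [Node id]] + [Node id]] + [Node id]]]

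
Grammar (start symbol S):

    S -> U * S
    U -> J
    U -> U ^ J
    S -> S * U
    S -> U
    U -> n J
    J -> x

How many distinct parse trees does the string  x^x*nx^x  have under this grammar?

2

Parse trees for x^x*nx^x:
  [S [U [U [J x]] ^ [J x]] * [S [U [U n [J x]] ^ [J x]]]]
  [S [S [U [U [J x]] ^ [J x]]] * [U [U n [J x]] ^ [J x]]]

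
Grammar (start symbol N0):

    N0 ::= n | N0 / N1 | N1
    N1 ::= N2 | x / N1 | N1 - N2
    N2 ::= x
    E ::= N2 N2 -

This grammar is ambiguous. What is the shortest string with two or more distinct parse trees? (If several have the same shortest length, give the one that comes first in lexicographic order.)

x / x

length 1: no string has ≥2 trees
length 3: x / x has 2 parse trees

Two derivations of x / x:
  N0 ⇒ N0 / N1 ⇒ N1 / N1 ⇒ N2 / N1 ⇒ x / N1 ⇒ x / N2 ⇒ x / x
  N0 ⇒ N1 ⇒ x / N1 ⇒ x / N2 ⇒ x / x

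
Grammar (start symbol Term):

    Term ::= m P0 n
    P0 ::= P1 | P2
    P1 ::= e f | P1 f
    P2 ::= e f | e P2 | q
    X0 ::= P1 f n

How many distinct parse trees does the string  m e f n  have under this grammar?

Parse trees for m e f n:
  [Term m [P0 [P1 e f]] n]
  [Term m [P0 [P2 e f]] n]

2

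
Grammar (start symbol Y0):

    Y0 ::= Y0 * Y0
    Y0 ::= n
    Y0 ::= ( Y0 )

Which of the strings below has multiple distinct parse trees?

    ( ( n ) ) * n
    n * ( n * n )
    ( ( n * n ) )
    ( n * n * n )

( n * n * n )

( ( n ) ) * n: 1 tree
n * ( n * n ): 1 tree
( ( n * n ) ): 1 tree
( n * n * n ): 2 trees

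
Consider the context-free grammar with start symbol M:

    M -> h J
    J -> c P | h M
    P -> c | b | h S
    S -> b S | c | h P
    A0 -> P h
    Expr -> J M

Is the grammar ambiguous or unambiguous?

Only M, J, P, S are reachable from M; ignoring the rest: The reachable rules are right-linear with at most one rule per (nonterminal, next-terminal) pair. Each input token forces the next rule, so parsing is deterministic.

Unambiguous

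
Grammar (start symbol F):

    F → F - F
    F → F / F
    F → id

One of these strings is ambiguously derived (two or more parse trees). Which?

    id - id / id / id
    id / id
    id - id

id - id / id / id

id - id / id / id: 5 trees
id / id: 1 tree
id - id: 1 tree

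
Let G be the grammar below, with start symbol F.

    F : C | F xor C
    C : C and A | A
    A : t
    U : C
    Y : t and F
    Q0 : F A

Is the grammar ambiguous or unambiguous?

(U, Y, Q0 are unreachable from F, so their rules don't affect L(F).) F → F xor C | C  ;  C → C and A | A  — a left-associative chain with A at the bottom. Each string factors uniquely by precedence.

Unambiguous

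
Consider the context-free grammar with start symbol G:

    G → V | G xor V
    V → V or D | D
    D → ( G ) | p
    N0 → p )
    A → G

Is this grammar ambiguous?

Unambiguous

Only G, V, D are reachable from G; ignoring the rest: This is a standard precedence ladder (G over V over D), with each level left-recursive on its own operator ('xor' at G, 'or' at V). That structure is LR(1), hence unambiguous.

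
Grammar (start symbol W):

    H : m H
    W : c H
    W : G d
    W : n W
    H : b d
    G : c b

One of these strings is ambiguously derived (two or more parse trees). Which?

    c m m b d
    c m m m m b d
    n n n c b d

n n n c b d

c m m b d: 1 tree
c m m m m b d: 1 tree
n n n c b d: 2 trees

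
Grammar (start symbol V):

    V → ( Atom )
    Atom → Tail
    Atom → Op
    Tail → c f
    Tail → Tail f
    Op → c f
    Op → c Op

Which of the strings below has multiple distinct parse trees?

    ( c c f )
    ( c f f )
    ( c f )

( c c f ): 1 tree
( c f f ): 1 tree
( c f ): 2 trees

( c f )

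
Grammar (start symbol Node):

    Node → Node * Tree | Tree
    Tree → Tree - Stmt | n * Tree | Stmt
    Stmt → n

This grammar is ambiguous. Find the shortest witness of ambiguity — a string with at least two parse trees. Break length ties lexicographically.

length 1: no string has ≥2 trees
length 3: n * n has 2 parse trees

Two derivations of n * n:
  Node ⇒ Node * Tree ⇒ Tree * Tree ⇒ Stmt * Tree ⇒ n * Tree ⇒ n * Stmt ⇒ n * n
  Node ⇒ Tree ⇒ n * Tree ⇒ n * Stmt ⇒ n * n

n * n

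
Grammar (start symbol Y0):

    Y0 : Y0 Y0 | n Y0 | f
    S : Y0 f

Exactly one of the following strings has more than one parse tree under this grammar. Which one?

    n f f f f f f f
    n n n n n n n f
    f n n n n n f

n f f f f f f f: 429 trees
n n n n n n n f: 1 tree
f n n n n n f: 1 tree

n f f f f f f f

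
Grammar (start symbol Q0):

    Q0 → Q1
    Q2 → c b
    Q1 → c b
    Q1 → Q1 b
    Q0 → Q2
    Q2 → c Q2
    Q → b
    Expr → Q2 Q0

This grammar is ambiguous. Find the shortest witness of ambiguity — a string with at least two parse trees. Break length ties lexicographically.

c b

length 2: c b has 2 parse trees

Two derivations of c b:
  Q0 ⇒ Q1 ⇒ c b
  Q0 ⇒ Q2 ⇒ c b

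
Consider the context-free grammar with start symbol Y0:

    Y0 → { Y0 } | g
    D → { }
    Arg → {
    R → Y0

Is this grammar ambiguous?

Unambiguous

Only Y0 is reachable from Y0; ignoring the rest: L(Y0) is { openⁿ atom closeⁿ : n ≥ 0 }. The bracket depth fixes n, and the derivation is forced at every step.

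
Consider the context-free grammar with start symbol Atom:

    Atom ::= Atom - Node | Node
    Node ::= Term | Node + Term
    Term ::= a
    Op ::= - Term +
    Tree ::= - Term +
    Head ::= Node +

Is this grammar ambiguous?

(Op, Tree, Head are unreachable from Atom, so their rules don't affect L(Atom).) The grammar is stratified — Atom handles '-' (left-recursive), Node handles '+', Term atoms. Each operator has a fixed associativity and precedence level, so every string has one parse.

Unambiguous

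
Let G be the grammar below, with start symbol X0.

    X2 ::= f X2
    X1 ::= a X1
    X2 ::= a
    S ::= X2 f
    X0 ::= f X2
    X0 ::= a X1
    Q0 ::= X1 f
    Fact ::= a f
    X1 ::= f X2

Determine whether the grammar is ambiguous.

Unambiguous

(Fact, S, Q0 are unreachable from X0, so their rules don't affect L(X0).) Restricted to the reachable nonterminals, every rule has the form A → t or A → t B, and no two rules for the same A share a first terminal. The grammar encodes a DFA — one run per string.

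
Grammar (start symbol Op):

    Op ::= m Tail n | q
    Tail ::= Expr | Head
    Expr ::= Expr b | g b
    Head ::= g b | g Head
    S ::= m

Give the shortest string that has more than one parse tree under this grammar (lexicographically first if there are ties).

m g b n

length 1: no string has ≥2 trees
length 4: m g b n has 2 parse trees

Two derivations of m g b n:
  Op ⇒ m Tail n ⇒ m Expr n ⇒ m g b n
  Op ⇒ m Tail n ⇒ m Head n ⇒ m g b n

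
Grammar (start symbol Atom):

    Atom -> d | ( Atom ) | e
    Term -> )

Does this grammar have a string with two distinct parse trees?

Unambiguous

(Term is unreachable from Atom, so its rules don't affect L(Atom).) L(Atom) is { openⁿ atom closeⁿ : n ≥ 0 }. The bracket depth fixes n, and the derivation is forced at every step.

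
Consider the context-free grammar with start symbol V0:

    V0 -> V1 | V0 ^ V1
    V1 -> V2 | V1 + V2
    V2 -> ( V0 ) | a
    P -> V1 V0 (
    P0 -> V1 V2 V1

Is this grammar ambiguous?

Unambiguous

(P, P0 are unreachable from V0, so their rules don't affect L(V0).) This is a standard precedence ladder (V0 over V1 over V2), with each level left-recursive on its own operator ('^' at V0, '+' at V1). That structure is LR(1), hence unambiguous.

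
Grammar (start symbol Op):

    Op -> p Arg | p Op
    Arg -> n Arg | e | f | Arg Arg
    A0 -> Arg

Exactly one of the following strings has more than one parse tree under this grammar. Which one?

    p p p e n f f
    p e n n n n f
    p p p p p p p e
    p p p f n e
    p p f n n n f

p p p e n f f

p p p e n f f: 3 trees
p e n n n n f: 1 tree
p p p p p p p e: 1 tree
p p p f n e: 1 tree
p p f n n n f: 1 tree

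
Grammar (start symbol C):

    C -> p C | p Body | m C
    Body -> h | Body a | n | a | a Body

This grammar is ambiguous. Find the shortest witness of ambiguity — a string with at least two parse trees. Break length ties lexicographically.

p a a

length 2: no string has ≥2 trees
length 3: p a a has 2 parse trees

Two derivations of p a a:
  C ⇒ p Body ⇒ p Body a ⇒ p a a
  C ⇒ p Body ⇒ p a Body ⇒ p a a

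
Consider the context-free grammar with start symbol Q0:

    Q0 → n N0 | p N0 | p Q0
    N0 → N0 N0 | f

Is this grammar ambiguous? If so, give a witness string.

Ambiguous

Witness: n f f f

Derivation 1: Q0 ⇒ n N0 ⇒ n N0 N0 ⇒ n N0 N0 N0 ⇒ n f N0 N0 ⇒ n f f N0 ⇒ n f f f
Derivation 2: Q0 ⇒ n N0 ⇒ n N0 N0 ⇒ n f N0 ⇒ n f N0 N0 ⇒ n f f N0 ⇒ n f f f

Two distinct leftmost derivations for the same string.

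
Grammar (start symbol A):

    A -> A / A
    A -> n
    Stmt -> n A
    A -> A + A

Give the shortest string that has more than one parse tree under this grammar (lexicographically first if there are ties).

n + n + n

length 1: no string has ≥2 trees
length 3: no string has ≥2 trees
length 5: n + n + n has 2 parse trees

Two derivations of n + n + n:
  A ⇒ A + A ⇒ n + A ⇒ n + A + A ⇒ n + n + A ⇒ n + n + n
  A ⇒ A + A ⇒ A + A + A ⇒ n + A + A ⇒ n + n + A ⇒ n + n + n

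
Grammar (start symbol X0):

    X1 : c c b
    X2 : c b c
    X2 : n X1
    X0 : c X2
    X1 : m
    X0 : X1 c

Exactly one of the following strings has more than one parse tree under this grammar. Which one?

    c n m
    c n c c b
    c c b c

c c b c

c n m: 1 tree
c n c c b: 1 tree
c c b c: 2 trees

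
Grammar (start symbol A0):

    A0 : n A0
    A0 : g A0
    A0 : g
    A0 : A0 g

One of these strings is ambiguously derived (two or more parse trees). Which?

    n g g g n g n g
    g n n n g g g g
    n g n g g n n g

g n n n g g g g

n g g g n g n g: 1 tree
g n n n g g g g: 64 trees
n g n g g n n g: 1 tree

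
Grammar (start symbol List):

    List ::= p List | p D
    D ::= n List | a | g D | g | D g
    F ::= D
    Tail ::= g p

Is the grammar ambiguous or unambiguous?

Ambiguous

Witness: p g g

Derivation 1: List ⇒ p D ⇒ p g D ⇒ p g g
Derivation 2: List ⇒ p D ⇒ p D g ⇒ p g g

Two distinct leftmost derivations for the same string.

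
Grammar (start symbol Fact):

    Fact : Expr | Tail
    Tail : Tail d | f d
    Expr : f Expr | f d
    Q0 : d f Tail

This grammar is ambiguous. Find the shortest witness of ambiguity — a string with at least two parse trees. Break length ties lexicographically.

length 2: f d has 2 parse trees

Two derivations of f d:
  Fact ⇒ Expr ⇒ f d
  Fact ⇒ Tail ⇒ f d

f d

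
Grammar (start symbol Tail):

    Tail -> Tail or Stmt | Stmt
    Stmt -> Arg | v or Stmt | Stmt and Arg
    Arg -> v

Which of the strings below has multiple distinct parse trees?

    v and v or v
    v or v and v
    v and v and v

v or v and v

v and v or v: 1 tree
v or v and v: 3 trees
v and v and v: 1 tree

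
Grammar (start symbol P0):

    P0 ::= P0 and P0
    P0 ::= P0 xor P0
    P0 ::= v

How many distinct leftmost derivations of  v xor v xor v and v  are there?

5

Parse trees for v xor v xor v and v:
  [P0 [P0 [P0 v] xor [P0 [P0 v] xor [P0 v]]] and [P0 v]]
  [P0 [P0 [P0 [P0 v] xor [P0 v]] xor [P0 v]] and [P0 v]]
  [P0 [P0 v] xor [P0 [P0 [P0 v] xor [P0 v]] and [P0 v]]]
  [P0 [P0 v] xor [P0 [P0 v] xor [P0 [P0 v] and [P0 v]]]]
  [P0 [P0 [P0 v] xor [P0 v]] xor [P0 [P0 v] and [P0 v]]]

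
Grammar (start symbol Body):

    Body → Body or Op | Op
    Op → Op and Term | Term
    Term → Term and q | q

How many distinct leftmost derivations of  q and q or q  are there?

2

Parse trees for q and q or q:
  [Body [Body [Op [Op [Term q]] and [Term q]]] or [Op [Term q]]]
  [Body [Body [Op [Term [Term q] and q]]] or [Op [Term q]]]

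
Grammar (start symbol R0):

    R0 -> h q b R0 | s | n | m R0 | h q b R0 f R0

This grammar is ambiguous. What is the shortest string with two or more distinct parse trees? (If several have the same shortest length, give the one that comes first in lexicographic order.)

length 1: no string has ≥2 trees
length 2: no string has ≥2 trees
length 3: no string has ≥2 trees
length 4: no string has ≥2 trees
length 5: no string has ≥2 trees
length 6: no string has ≥2 trees
length 7: no string has ≥2 trees
length 8: no string has ≥2 trees
length 9: h q b h q b n f n has 2 parse trees

Two derivations of h q b h q b n f n:
  R0 ⇒ h q b R0 ⇒ h q b h q b R0 f R0 ⇒ h q b h q b n f R0 ⇒ h q b h q b n f n
  R0 ⇒ h q b R0 f R0 ⇒ h q b h q b R0 f R0 ⇒ h q b h q b n f R0 ⇒ h q b h q b n f n

h q b h q b n f n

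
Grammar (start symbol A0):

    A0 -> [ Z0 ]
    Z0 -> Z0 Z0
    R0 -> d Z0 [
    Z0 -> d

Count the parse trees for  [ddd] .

2

Parse trees for [ddd]:
  [A0 [ [Z0 [Z0 d] [Z0 [Z0 d] [Z0 d]]] ]]
  [A0 [ [Z0 [Z0 [Z0 d] [Z0 d]] [Z0 d]] ]]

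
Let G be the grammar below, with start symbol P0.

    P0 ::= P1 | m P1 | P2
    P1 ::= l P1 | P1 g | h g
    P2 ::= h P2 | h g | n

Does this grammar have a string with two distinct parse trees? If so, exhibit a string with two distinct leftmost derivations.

Witness: h g

Derivation 1: P0 ⇒ P1 ⇒ h g
Derivation 2: P0 ⇒ P2 ⇒ h g

Two distinct leftmost derivations for the same string.

Ambiguous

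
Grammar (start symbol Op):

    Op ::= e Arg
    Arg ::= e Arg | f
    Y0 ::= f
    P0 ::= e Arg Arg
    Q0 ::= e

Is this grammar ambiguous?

(Y0, P0, Q0 are unreachable from Op, so their rules don't affect L(Op).) The reachable rules are right-linear with at most one rule per (nonterminal, next-terminal) pair. Each input token forces the next rule, so parsing is deterministic.

Unambiguous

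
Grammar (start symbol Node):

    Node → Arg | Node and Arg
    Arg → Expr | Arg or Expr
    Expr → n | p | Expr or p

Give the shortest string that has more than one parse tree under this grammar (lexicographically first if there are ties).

n or p

length 1: no string has ≥2 trees
length 3: n or p has 2 parse trees

Two derivations of n or p:
  Node ⇒ Arg ⇒ Expr ⇒ Expr or p ⇒ n or p
  Node ⇒ Arg ⇒ Arg or Expr ⇒ Expr or Expr ⇒ n or Expr ⇒ n or p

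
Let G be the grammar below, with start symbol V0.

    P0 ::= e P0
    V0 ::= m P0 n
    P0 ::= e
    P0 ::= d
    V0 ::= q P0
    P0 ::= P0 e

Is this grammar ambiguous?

Witness: q e e

Derivation 1: V0 ⇒ q P0 ⇒ q e P0 ⇒ q e e
Derivation 2: V0 ⇒ q P0 ⇒ q P0 e ⇒ q e e

Two distinct leftmost derivations for the same string.

Ambiguous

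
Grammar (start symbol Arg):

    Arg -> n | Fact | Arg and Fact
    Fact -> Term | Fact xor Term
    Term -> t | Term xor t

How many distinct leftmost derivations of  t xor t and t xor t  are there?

Parse trees for t xor t and t xor t:
  [Arg [Arg [Fact [Term [Term t] xor t]]] and [Fact [Term [Term t] xor t]]]
  [Arg [Arg [Fact [Term [Term t] xor t]]] and [Fact [Fact [Term t]] xor [Term t]]]
  [Arg [Arg [Fact [Fact [Term t]] xor [Term t]]] and [Fact [Term [Term t] xor t]]]
  [Arg [Arg [Fact [Fact [Term t]] xor [Term t]]] and [Fact [Fact [Term t]] xor [Term t]]]

4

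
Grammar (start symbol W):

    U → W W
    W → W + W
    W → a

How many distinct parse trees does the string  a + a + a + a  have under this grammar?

5

Parse trees for a + a + a + a:
  [W [W a] + [W [W a] + [W [W a] + [W a]]]]
  [W [W a] + [W [W [W a] + [W a]] + [W a]]]
  [W [W [W a] + [W a]] + [W [W a] + [W a]]]
  [W [W [W a] + [W [W a] + [W a]]] + [W a]]
  [W [W [W [W a] + [W a]] + [W a]] + [W a]]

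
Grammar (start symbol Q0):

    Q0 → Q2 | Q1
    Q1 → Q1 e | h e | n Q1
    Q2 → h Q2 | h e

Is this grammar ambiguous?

Ambiguous

Witness: h e

Derivation 1: Q0 ⇒ Q2 ⇒ h e
Derivation 2: Q0 ⇒ Q1 ⇒ h e

Two distinct leftmost derivations for the same string.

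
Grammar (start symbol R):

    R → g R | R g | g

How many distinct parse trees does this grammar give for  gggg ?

Parse trees for gggg:
  [R g [R g [R g [R g]]]]
  [R g [R g [R [R g] g]]]
  [R g [R [R g [R g]] g]]
  [R g [R [R [R g] g] g]]
  [R [R g [R g [R g]]] g]
  [R [R g [R [R g] g]] g]
  [R [R [R g [R g]] g] g]
  [R [R [R [R g] g] g] g]

8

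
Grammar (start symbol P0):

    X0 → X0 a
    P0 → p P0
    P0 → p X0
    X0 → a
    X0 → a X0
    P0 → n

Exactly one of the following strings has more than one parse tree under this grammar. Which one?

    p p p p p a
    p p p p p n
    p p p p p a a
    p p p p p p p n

p p p p p a a

p p p p p a: 1 tree
p p p p p n: 1 tree
p p p p p a a: 2 trees
p p p p p p p n: 1 tree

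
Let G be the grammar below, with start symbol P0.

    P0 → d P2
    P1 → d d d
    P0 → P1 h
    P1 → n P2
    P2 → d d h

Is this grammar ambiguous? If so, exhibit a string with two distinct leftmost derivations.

Witness: d d d h

Derivation 1: P0 ⇒ d P2 ⇒ d d d h
Derivation 2: P0 ⇒ P1 h ⇒ d d d h

Two distinct leftmost derivations for the same string.

Ambiguous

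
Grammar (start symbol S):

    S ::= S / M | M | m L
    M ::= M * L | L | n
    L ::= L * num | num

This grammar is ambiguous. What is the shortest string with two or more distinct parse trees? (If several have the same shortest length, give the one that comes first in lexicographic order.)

length 1: no string has ≥2 trees
length 2: no string has ≥2 trees
length 3: num * num has 2 parse trees

Two derivations of num * num:
  S ⇒ M ⇒ M * L ⇒ L * L ⇒ num * L ⇒ num * num
  S ⇒ M ⇒ L ⇒ L * num ⇒ num * num

num * num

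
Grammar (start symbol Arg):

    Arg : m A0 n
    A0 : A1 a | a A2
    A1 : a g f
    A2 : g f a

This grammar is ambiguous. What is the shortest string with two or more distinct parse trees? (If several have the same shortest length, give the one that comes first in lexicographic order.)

m a g f a n

length 6: m a g f a n has 2 parse trees

Two derivations of m a g f a n:
  Arg ⇒ m A0 n ⇒ m A1 a n ⇒ m a g f a n
  Arg ⇒ m A0 n ⇒ m a A2 n ⇒ m a g f a n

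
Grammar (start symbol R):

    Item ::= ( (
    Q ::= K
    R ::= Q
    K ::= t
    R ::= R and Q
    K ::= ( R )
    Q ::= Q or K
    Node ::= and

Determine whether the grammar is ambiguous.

(Item, Node are unreachable from R, so their rules don't affect L(R).) R → R and Q | Q  ;  Q → Q or K | K  — a left-associative chain with K at the bottom. Each string factors uniquely by precedence.

Unambiguous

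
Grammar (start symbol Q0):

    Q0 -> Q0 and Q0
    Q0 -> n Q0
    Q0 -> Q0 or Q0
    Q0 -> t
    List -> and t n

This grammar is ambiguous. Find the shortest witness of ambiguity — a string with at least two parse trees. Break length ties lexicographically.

length 1: no string has ≥2 trees
length 2: no string has ≥2 trees
length 3: no string has ≥2 trees
length 4: n t and t has 2 parse trees

Two derivations of n t and t:
  Q0 ⇒ Q0 and Q0 ⇒ n Q0 and Q0 ⇒ n t and Q0 ⇒ n t and t
  Q0 ⇒ n Q0 ⇒ n Q0 and Q0 ⇒ n t and Q0 ⇒ n t and t

n t and t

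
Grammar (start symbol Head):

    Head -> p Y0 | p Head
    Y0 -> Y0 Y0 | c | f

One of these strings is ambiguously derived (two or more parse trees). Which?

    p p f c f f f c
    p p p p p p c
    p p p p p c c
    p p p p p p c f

p p f c f f f c: 42 trees
p p p p p p c: 1 tree
p p p p p c c: 1 tree
p p p p p p c f: 1 tree

p p f c f f f c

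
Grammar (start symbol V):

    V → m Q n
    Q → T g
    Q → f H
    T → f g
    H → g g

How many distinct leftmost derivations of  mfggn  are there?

Parse trees for mfggn:
  [V m [Q [T f g] g] n]
  [V m [Q f [H g g]] n]

2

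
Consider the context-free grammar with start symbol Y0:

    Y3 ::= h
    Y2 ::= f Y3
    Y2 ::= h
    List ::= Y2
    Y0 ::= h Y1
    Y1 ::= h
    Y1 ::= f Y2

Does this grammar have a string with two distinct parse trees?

Unambiguous

(List is unreachable from Y0, so its rules don't affect L(Y0).) Restricted to the reachable nonterminals, every rule has the form A → t or A → t B, and no two rules for the same A share a first terminal. The grammar encodes a DFA — one run per string.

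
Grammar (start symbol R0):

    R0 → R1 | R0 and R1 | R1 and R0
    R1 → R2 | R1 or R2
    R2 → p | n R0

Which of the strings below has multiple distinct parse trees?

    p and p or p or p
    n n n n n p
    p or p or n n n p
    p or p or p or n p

p and p or p or p

p and p or p or p: 2 trees
n n n n n p: 1 tree
p or p or n n n p: 1 tree
p or p or p or n p: 1 tree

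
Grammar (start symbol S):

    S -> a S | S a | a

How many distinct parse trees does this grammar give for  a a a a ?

8

Parse trees for a a a a:
  [S a [S a [S a [S a]]]]
  [S a [S a [S [S a] a]]]
  [S a [S [S a [S a]] a]]
  [S a [S [S [S a] a] a]]
  [S [S a [S a [S a]]] a]
  [S [S a [S [S a] a]] a]
  [S [S [S a [S a]] a] a]
  [S [S [S [S a] a] a] a]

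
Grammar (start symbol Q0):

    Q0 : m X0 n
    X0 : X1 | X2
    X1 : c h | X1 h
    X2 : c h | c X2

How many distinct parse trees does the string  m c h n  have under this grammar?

Parse trees for m c h n:
  [Q0 m [X0 [X1 c h]] n]
  [Q0 m [X0 [X2 c h]] n]

2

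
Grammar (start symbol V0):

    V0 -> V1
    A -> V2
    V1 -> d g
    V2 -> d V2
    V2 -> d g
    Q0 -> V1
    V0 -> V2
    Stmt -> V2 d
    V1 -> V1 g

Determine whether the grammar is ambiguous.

Witness: d g

Derivation 1: V0 ⇒ V1 ⇒ d g
Derivation 2: V0 ⇒ V2 ⇒ d g

Two distinct leftmost derivations for the same string.

Ambiguous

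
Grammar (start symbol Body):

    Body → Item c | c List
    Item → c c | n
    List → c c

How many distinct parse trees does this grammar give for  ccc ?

2

Parse trees for ccc:
  [Body [Item c c] c]
  [Body c [List c c]]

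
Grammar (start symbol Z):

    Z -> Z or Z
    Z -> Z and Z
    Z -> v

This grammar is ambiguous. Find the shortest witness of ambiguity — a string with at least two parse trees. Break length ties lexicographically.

length 1: no string has ≥2 trees
length 3: no string has ≥2 trees
length 5: v and v and v has 2 parse trees

Two derivations of v and v and v:
  Z ⇒ Z and Z ⇒ Z and Z and Z ⇒ v and Z and Z ⇒ v and v and Z ⇒ v and v and v
  Z ⇒ Z and Z ⇒ v and Z ⇒ v and Z and Z ⇒ v and v and Z ⇒ v and v and v

v and v and v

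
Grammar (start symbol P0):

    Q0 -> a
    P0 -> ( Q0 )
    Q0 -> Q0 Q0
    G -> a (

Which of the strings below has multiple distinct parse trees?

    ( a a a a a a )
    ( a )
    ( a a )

( a a a a a a )

( a a a a a a ): 42 trees
( a ): 1 tree
( a a ): 1 tree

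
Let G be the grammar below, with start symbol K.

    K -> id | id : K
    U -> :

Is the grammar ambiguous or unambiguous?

Only K is reachable from K; ignoring the rest: The reachable grammar is A → atom sep A | atom. Each atom is followed by either the separator (recurse) or end-of-string (stop) — no choice point.

Unambiguous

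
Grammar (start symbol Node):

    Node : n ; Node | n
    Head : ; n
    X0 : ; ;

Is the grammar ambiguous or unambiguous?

Unambiguous

(Head, X0 are unreachable from Node, so their rules don't affect L(Node).) The reachable grammar is A → atom sep A | atom. Each atom is followed by either the separator (recurse) or end-of-string (stop) — no choice point.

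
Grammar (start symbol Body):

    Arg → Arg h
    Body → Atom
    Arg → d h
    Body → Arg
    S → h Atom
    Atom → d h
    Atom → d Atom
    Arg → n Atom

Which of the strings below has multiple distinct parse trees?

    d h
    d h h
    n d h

d h

d h: 2 trees
d h h: 1 tree
n d h: 1 tree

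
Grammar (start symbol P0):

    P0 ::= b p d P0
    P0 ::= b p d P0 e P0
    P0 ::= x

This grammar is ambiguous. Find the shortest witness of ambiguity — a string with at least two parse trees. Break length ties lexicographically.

length 1: no string has ≥2 trees
length 4: no string has ≥2 trees
length 6: no string has ≥2 trees
length 7: no string has ≥2 trees
length 9: b p d b p d x e x has 2 parse trees

Two derivations of b p d b p d x e x:
  P0 ⇒ b p d P0 ⇒ b p d b p d P0 e P0 ⇒ b p d b p d x e P0 ⇒ b p d b p d x e x
  P0 ⇒ b p d P0 e P0 ⇒ b p d b p d P0 e P0 ⇒ b p d b p d x e P0 ⇒ b p d b p d x e x

b p d b p d x e x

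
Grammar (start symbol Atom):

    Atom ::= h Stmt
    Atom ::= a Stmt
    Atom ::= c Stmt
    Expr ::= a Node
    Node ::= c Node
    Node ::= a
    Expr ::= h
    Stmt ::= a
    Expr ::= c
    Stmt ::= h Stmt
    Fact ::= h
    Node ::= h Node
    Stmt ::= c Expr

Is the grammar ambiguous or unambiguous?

Unambiguous

(Fact is unreachable from Atom, so its rules don't affect L(Atom).) Each reachable nonterminal has at most one production per leading terminal, and all productions are right-linear; the derivation is determined token-by-token.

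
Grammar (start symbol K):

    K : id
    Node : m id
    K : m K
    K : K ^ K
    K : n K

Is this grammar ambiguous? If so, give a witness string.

Witness: m id ^ id

Derivation 1: K ⇒ m K ⇒ m K ^ K ⇒ m id ^ K ⇒ m id ^ id
Derivation 2: K ⇒ K ^ K ⇒ m K ^ K ⇒ m id ^ K ⇒ m id ^ id

Two distinct leftmost derivations for the same string.

Ambiguous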